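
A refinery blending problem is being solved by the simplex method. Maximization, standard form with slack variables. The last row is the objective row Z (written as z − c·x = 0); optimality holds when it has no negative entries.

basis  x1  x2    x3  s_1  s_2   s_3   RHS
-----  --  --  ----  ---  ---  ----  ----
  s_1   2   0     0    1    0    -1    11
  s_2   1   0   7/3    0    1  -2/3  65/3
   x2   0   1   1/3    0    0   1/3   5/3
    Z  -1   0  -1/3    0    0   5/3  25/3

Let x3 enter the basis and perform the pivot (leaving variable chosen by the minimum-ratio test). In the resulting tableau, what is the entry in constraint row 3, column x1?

0

Ratio test on column x3 — row 1: entry 0 ≤ 0; row 2: (65/3)/(7/3) = 65/7; row 3: (5/3)/(1/3) = 5. Minimum is 5 at row 3 (x2 leaves); pivot element 1/3.
Divide row 3 by 1/3; eliminate column x3 from the other rows.
In the new row 3, the x1 entry is the old entry divided by the pivot: 0/(1/3) = 0.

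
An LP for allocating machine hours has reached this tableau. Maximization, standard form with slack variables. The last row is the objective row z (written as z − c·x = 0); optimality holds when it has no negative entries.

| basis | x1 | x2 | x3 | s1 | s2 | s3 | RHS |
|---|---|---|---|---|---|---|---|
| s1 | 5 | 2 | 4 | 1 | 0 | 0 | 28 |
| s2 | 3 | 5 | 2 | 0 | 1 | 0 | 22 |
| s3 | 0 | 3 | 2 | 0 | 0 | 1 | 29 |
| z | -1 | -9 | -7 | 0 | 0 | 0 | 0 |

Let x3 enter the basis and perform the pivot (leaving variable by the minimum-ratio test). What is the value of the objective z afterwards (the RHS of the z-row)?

49

Ratio test on column x3 — row 1: 28/4 = 7; row 2: 22/2 = 11; row 3: 29/2 = 29/2. Minimum is 7 at row 1 (s1 leaves); pivot element 4.
Pivot on row 1; the z-row RHS becomes 0 − (-7)·7 = 49.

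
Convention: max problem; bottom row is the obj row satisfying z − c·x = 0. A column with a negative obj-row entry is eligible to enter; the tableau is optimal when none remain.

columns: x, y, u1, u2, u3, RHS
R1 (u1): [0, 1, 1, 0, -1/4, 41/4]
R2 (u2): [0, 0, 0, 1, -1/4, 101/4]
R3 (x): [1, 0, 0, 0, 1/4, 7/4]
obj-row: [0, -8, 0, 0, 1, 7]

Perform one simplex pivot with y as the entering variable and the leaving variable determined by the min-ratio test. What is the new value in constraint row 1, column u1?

1

Ratio test on column y — row 1: (41/4)/1 = 41/4; row 2: entry 0 ≤ 0; row 3: entry 0 ≤ 0. Minimum is 41/4 at row 1 (u1 leaves); pivot element 1.
Divide row 1 by 1; eliminate column y from the other rows.
In the new row 1, the u1 entry is the old entry divided by the pivot: 1/1 = 1.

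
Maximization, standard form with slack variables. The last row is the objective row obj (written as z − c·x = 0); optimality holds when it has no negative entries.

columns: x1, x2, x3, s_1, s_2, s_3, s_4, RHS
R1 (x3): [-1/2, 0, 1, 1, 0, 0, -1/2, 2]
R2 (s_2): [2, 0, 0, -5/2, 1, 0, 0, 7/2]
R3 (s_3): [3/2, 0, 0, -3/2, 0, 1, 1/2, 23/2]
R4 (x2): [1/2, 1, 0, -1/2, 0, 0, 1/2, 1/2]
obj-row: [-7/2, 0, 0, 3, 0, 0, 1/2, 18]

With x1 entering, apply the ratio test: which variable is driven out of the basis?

x2

Column x1 entries and ratios — x3: -1/2 ≤ 0, skip; s_2: (7/2)/2 = 7/4; s_3: (23/2)/(3/2) = 23/3; x2: (1/2)/(1/2) = 1.
Smallest ratio is 1 in the row of x2, so x2 leaves.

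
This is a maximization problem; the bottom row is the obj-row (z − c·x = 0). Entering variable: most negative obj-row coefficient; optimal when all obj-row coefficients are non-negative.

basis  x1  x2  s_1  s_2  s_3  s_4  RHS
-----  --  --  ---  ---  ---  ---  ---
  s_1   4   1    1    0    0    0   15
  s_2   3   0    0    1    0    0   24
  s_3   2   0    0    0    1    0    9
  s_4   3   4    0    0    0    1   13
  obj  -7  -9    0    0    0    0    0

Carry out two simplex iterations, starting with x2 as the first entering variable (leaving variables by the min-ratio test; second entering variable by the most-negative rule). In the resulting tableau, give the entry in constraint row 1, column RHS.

47/13

Ratio test on column x2 — row 1: 15/1 = 15; row 2: entry 0 ≤ 0; row 3: entry 0 ≤ 0; row 4: 13/4 = 13/4. Minimum is 13/4 at row 4 (s_4 leaves); pivot element 4.
Divide row 4 by 4; eliminate column x2 from the other rows.
Second iteration: most negative obj-row entry is -1/4 in column x1, so x1 enters.
Ratio test on column x1 — row 1: (47/4)/(13/4) = 47/13; row 2: 24/3 = 8; row 3: 9/2 = 9/2; row 4: (13/4)/(3/4) = 13/3. Minimum is 47/13 at row 1 (s_1 leaves); pivot element 13/4.
Divide row 1 by 13/4; eliminate column x1 from the other rows.
After both pivots, the entry at constraint row 1, column RHS is 47/13.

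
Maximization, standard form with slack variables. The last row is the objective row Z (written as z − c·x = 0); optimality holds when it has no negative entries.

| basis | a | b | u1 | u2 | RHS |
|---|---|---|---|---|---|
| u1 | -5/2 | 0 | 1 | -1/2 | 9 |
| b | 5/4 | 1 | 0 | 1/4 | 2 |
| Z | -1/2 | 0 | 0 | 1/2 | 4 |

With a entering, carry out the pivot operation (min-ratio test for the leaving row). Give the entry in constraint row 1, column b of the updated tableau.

Ratio test on column a — row 1: entry -5/2 ≤ 0; row 2: 2/(5/4) = 8/5. Minimum is 8/5 at row 2 (b leaves); pivot element 5/4.
Divide row 2 by 5/4; eliminate column a from the other rows.
Row 1 update in column b: 0 − (-5/2)·(4/5) = 2.

2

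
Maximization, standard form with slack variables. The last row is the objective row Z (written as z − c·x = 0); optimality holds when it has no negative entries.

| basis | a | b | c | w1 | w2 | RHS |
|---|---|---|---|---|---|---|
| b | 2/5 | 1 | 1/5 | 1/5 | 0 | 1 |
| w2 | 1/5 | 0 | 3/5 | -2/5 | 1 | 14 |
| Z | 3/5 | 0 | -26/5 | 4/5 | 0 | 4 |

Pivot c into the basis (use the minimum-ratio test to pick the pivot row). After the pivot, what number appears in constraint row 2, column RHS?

Ratio test on column c — row 1: 1/(1/5) = 5; row 2: 14/(3/5) = 70/3. Minimum is 5 at row 1 (b leaves); pivot element 1/5.
Divide row 1 by 1/5; eliminate column c from the other rows.
Row 2 update in column RHS: 14 − (3/5)·5 = 11.

11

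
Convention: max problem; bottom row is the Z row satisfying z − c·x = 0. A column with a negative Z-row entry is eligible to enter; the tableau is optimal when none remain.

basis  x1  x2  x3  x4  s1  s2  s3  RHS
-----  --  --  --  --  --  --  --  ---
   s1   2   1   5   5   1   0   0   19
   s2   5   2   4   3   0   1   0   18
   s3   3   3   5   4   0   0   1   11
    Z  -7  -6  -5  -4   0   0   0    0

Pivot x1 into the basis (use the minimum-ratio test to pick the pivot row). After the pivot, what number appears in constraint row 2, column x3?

4/5

Ratio test on column x1 — row 1: 19/2 = 19/2; row 2: 18/5 = 18/5; row 3: 11/3 = 11/3. Minimum is 18/5 at row 2 (s2 leaves); pivot element 5.
Divide row 2 by 5; eliminate column x1 from the other rows.
In the new row 2, the x3 entry is the old entry divided by the pivot: 4/5 = 4/5.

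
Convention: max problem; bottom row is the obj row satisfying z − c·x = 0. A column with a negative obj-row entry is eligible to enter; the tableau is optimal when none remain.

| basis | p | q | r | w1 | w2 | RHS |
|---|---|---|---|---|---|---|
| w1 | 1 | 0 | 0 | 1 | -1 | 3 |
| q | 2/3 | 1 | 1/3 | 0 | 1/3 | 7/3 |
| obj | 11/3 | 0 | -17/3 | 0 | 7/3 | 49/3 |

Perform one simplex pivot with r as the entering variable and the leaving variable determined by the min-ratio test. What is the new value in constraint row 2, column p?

2

Ratio test on column r — row 1: entry 0 ≤ 0; row 2: (7/3)/(1/3) = 7. Minimum is 7 at row 2 (q leaves); pivot element 1/3.
Divide row 2 by 1/3; eliminate column r from the other rows.
In the new row 2, the p entry is the old entry divided by the pivot: (2/3)/(1/3) = 2.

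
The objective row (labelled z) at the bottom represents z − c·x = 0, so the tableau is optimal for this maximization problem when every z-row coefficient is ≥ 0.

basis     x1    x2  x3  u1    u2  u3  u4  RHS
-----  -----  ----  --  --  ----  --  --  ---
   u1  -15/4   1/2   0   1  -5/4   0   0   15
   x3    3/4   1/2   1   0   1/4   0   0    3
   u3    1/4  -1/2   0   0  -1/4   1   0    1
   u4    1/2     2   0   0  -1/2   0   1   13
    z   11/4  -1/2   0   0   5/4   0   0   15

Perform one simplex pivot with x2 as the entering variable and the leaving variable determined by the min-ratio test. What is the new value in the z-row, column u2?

3/2

Ratio test on column x2 — row 1: 15/(1/2) = 30; row 2: 3/(1/2) = 6; row 3: entry -1/2 ≤ 0; row 4: 13/2 = 13/2. Minimum is 6 at row 2 (x3 leaves); pivot element 1/2.
Divide row 2 by 1/2; eliminate column x2 from the other rows.
z-row update in column u2: 5/4 − (-1/2)·(1/2) = 3/2.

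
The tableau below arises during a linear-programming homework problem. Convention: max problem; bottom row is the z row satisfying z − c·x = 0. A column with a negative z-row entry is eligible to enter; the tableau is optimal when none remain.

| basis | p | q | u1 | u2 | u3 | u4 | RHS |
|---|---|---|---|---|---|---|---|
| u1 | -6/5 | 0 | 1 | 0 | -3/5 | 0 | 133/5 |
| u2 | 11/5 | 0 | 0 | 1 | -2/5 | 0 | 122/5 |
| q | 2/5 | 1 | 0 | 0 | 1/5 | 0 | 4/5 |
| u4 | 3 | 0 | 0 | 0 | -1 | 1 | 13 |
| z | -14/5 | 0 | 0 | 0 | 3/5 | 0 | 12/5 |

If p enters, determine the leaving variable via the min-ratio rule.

q

Column p entries and ratios — u1: -6/5 ≤ 0, skip; u2: (122/5)/(11/5) = 122/11; q: (4/5)/(2/5) = 2; u4: 13/3 = 13/3.
Smallest ratio is 2 in the row of q, so q leaves.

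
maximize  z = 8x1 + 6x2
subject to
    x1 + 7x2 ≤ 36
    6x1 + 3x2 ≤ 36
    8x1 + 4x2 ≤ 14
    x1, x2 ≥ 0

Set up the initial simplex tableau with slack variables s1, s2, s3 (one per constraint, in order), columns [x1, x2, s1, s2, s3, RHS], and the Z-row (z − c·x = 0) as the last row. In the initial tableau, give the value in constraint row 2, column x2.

Constraint 2 has coefficient 3 on x2.

3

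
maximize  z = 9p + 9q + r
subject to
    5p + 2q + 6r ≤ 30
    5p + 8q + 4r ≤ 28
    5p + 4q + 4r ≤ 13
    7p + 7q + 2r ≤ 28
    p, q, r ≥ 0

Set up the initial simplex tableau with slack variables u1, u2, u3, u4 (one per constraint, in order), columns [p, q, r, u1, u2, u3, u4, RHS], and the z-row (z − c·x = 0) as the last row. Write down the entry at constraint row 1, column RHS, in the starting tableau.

30

The RHS of constraint 1 is b_1 = 30.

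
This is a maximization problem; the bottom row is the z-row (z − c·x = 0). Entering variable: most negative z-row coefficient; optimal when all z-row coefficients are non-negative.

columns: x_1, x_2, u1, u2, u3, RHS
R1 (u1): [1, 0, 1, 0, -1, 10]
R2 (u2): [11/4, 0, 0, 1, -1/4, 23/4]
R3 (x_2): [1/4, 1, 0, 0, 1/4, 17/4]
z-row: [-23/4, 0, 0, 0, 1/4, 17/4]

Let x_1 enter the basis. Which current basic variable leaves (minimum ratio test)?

Column x_1 entries and ratios — u1: 10/1 = 10; u2: (23/4)/(11/4) = 23/11; x_2: (17/4)/(1/4) = 17.
Smallest ratio is 23/11 in the row of u2, so u2 leaves.

u2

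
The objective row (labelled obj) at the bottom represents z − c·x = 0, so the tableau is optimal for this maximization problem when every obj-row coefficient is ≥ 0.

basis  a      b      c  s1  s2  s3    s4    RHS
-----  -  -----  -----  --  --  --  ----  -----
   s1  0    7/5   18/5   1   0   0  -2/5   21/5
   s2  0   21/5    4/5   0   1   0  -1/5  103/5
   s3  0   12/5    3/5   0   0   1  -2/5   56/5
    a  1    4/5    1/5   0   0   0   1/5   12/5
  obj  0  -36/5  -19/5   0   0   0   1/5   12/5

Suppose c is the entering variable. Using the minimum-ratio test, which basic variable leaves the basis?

Column c entries and ratios — s1: (21/5)/(18/5) = 7/6; s2: (103/5)/(4/5) = 103/4; s3: (56/5)/(3/5) = 56/3; a: (12/5)/(1/5) = 12.
Smallest ratio is 7/6 in the row of s1, so s1 leaves.

s1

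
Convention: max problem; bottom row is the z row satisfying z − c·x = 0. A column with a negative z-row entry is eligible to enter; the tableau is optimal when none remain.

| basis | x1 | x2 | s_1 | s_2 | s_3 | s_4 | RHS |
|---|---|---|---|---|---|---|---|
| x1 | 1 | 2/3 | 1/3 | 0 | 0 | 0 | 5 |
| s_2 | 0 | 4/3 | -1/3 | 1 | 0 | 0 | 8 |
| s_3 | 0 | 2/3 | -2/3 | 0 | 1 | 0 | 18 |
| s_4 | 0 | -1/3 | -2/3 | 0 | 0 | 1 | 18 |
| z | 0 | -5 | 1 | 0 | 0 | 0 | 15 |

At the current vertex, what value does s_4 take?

s_4 is basic (row 4); its value is the RHS of that row, 18.

18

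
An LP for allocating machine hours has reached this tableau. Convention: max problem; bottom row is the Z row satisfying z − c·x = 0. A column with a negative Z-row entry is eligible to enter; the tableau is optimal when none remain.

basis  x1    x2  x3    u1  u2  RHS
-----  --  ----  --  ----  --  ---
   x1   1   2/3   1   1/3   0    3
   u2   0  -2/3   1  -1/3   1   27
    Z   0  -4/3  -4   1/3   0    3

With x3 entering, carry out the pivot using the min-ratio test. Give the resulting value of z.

Ratio test on column x3 — row 1: 3/1 = 3; row 2: 27/1 = 27. Minimum is 3 at row 1 (x1 leaves); pivot element 1.
Pivot on row 1; the Z-row RHS becomes 3 − (-4)·3 = 15.

15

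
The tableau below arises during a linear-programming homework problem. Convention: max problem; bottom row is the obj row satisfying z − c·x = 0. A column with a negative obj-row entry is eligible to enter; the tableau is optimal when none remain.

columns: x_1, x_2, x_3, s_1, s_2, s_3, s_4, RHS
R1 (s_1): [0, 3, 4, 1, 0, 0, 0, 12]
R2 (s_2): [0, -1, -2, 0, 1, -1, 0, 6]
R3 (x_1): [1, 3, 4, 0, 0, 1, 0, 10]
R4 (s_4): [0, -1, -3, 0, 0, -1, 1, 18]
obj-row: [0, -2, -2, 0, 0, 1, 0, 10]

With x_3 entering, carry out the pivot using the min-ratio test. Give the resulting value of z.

15

Ratio test on column x_3 — row 1: 12/4 = 3; row 2: entry -2 ≤ 0; row 3: 10/4 = 5/2; row 4: entry -3 ≤ 0. Minimum is 5/2 at row 3 (x_1 leaves); pivot element 4.
Pivot on row 3; the obj-row RHS becomes 10 − (-2)·(5/2) = 15.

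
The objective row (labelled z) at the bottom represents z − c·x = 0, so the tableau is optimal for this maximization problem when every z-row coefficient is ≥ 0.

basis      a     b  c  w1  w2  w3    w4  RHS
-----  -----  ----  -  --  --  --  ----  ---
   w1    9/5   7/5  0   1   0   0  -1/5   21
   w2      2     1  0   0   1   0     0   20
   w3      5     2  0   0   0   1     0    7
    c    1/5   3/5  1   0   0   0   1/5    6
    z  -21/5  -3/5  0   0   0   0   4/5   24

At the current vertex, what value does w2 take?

20

w2 is basic (row 2); its value is the RHS of that row, 20.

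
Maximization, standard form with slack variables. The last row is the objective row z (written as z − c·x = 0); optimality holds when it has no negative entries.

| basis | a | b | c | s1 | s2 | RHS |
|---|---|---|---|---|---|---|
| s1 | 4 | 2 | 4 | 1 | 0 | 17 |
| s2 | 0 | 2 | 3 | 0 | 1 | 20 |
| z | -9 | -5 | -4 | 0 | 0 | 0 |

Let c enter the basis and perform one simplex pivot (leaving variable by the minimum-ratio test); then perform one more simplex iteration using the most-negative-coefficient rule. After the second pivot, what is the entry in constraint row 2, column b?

2

Ratio test on column c — row 1: 17/4 = 17/4; row 2: 20/3 = 20/3. Minimum is 17/4 at row 1 (s1 leaves); pivot element 4.
Divide row 1 by 4; eliminate column c from the other rows.
Second iteration: most negative z-row entry is -5 in column a, so a enters.
Ratio test on column a — row 1: (17/4)/1 = 17/4; row 2: entry -3 ≤ 0. Minimum is 17/4 at row 1 (c leaves); pivot element 1.
Divide row 1 by 1; eliminate column a from the other rows.
After both pivots, the entry at constraint row 2, column b is 2.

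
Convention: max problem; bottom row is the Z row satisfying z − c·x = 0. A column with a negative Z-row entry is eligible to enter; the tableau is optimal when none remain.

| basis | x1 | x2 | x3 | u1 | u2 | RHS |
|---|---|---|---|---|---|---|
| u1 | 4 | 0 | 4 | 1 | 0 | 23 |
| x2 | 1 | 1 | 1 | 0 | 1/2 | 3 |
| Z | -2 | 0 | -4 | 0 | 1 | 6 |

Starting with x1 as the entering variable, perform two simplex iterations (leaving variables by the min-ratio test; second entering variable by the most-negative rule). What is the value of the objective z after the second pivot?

Ratio test on column x1 — row 1: 23/4 = 23/4; row 2: 3/1 = 3. Minimum is 3 at row 2 (x2 leaves); pivot element 1.
Pivot on row 2; the Z-row RHS becomes 6 − (-2)·3 = 12.
Next entering variable (most negative Z-row entry -2): x3.
Ratio test on column x3 — row 1: entry 0 ≤ 0; row 2: 3/1 = 3. Minimum is 3 at row 2 (x1 leaves); pivot element 1.
After the second pivot the Z-row RHS is 12 − (-2)·3 = 18.

18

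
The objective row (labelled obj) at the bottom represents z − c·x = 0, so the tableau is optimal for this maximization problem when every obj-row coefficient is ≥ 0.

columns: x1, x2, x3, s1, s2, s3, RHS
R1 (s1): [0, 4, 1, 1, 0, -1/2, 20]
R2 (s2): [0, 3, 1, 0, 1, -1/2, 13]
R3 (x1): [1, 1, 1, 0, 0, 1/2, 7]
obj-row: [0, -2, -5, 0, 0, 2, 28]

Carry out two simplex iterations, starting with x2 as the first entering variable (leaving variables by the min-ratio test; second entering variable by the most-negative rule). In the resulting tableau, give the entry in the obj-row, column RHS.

54

Ratio test on column x2 — row 1: 20/4 = 5; row 2: 13/3 = 13/3; row 3: 7/1 = 7. Minimum is 13/3 at row 2 (s2 leaves); pivot element 3.
Divide row 2 by 3; eliminate column x2 from the other rows.
Second iteration: most negative obj-row entry is -13/3 in column x3, so x3 enters.
Ratio test on column x3 — row 1: entry -1/3 ≤ 0; row 2: (13/3)/(1/3) = 13; row 3: (8/3)/(2/3) = 4. Minimum is 4 at row 3 (x1 leaves); pivot element 2/3.
Divide row 3 by 2/3; eliminate column x3 from the other rows.
After both pivots, the entry at the obj-row, column RHS is 54.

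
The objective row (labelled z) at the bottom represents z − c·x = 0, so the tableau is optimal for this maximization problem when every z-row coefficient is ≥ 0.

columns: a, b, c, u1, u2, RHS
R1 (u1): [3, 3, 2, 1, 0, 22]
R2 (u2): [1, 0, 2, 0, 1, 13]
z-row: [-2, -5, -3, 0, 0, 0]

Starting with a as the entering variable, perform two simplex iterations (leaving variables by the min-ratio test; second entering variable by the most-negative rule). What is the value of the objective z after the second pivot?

110/3

Ratio test on column a — row 1: 22/3 = 22/3; row 2: 13/1 = 13. Minimum is 22/3 at row 1 (u1 leaves); pivot element 3.
Pivot on row 1; the z-row RHS becomes 0 − (-2)·(22/3) = 44/3.
Next entering variable (most negative z-row entry -3): b.
Ratio test on column b — row 1: (22/3)/1 = 22/3; row 2: entry -1 ≤ 0. Minimum is 22/3 at row 1 (a leaves); pivot element 1.
After the second pivot the z-row RHS is 44/3 − (-3)·(22/3) = 110/3.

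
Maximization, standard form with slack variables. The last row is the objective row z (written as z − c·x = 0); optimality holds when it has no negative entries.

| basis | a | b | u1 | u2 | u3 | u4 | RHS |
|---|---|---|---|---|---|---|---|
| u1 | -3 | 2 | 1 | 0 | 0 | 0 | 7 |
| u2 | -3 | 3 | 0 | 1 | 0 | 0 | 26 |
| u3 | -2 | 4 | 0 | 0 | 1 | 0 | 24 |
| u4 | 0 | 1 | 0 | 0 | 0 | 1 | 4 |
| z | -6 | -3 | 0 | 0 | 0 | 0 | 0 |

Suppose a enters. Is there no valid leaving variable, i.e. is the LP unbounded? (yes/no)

yes

Every constraint-row entry in column a is ≤ 0, so increasing a is unbounded.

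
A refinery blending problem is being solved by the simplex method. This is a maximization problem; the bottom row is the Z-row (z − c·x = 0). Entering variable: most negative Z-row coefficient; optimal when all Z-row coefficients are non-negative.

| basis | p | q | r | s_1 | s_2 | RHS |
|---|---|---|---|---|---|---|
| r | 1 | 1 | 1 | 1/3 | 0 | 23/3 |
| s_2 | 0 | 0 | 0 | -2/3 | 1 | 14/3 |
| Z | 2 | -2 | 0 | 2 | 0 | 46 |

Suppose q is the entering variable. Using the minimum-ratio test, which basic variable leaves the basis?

r

Column q entries and ratios — r: (23/3)/1 = 23/3; s_2: 0 ≤ 0, skip.
Smallest ratio is 23/3 in the row of r, so r leaves.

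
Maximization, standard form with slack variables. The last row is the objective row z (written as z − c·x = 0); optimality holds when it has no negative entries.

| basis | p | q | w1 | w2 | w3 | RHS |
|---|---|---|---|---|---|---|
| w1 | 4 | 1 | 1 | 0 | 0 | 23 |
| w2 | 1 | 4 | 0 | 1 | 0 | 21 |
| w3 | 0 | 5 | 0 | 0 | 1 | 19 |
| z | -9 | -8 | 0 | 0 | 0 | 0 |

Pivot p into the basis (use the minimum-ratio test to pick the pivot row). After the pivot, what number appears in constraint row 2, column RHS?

Ratio test on column p — row 1: 23/4 = 23/4; row 2: 21/1 = 21; row 3: entry 0 ≤ 0. Minimum is 23/4 at row 1 (w1 leaves); pivot element 4.
Divide row 1 by 4; eliminate column p from the other rows.
Row 2 update in column RHS: 21 − 1·(23/4) = 61/4.

61/4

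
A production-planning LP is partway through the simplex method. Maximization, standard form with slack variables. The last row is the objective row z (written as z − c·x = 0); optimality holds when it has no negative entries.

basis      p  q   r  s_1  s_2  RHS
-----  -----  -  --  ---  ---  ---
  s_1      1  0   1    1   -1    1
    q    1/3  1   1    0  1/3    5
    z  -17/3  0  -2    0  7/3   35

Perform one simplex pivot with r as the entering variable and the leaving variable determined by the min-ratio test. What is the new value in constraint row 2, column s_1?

Ratio test on column r — row 1: 1/1 = 1; row 2: 5/1 = 5. Minimum is 1 at row 1 (s_1 leaves); pivot element 1.
Divide row 1 by 1; eliminate column r from the other rows.
Row 2 update in column s_1: 0 − 1·1 = -1.

-1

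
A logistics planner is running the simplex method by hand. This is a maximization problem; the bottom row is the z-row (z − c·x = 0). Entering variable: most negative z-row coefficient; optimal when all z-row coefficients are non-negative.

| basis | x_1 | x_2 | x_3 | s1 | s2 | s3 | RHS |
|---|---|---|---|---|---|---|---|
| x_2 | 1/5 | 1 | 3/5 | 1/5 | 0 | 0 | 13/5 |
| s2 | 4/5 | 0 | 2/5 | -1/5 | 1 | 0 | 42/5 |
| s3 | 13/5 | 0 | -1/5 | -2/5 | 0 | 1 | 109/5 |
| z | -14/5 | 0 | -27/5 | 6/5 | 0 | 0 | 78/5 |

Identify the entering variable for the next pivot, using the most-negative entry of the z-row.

Negative z-row entries: x_1: -14/5, x_3: -27/5.
The most negative is -27/5 in column x_3, so x_3 enters.

x_3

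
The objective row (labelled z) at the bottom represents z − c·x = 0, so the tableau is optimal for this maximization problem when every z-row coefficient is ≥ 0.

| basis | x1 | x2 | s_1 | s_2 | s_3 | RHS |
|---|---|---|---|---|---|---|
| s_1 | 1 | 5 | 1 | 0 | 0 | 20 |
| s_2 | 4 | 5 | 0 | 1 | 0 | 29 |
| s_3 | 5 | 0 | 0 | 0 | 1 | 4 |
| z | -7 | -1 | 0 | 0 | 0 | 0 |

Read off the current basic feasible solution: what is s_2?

29

s_2 is basic (row 2); its value is the RHS of that row, 29.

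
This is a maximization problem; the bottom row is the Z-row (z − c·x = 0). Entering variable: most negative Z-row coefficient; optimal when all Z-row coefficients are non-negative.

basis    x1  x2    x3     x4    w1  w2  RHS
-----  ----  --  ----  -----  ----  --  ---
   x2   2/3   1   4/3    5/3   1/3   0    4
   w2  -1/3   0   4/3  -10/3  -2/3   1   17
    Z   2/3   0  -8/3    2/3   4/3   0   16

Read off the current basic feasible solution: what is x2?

x2 is basic (row 1); its value is the RHS of that row, 4.

4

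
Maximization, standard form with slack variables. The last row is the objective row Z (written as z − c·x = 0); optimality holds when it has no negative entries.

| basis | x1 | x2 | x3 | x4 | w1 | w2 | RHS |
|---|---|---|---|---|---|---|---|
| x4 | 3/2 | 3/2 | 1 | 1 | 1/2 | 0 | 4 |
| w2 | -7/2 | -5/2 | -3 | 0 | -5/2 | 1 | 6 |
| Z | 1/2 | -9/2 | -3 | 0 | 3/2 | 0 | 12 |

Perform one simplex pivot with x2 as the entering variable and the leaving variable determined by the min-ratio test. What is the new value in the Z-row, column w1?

3

Ratio test on column x2 — row 1: 4/(3/2) = 8/3; row 2: entry -5/2 ≤ 0. Minimum is 8/3 at row 1 (x4 leaves); pivot element 3/2.
Divide row 1 by 3/2; eliminate column x2 from the other rows.
Z-row update in column w1: 3/2 − (-9/2)·(1/3) = 3.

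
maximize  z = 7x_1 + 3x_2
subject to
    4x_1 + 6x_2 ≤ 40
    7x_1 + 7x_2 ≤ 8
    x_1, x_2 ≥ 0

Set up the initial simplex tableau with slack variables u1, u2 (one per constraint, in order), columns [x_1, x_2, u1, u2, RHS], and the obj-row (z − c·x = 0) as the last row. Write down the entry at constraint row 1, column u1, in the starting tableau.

Slack u1 belongs to constraint 1; its column is the unit vector e_1, so the entry in row 1 is 1.

1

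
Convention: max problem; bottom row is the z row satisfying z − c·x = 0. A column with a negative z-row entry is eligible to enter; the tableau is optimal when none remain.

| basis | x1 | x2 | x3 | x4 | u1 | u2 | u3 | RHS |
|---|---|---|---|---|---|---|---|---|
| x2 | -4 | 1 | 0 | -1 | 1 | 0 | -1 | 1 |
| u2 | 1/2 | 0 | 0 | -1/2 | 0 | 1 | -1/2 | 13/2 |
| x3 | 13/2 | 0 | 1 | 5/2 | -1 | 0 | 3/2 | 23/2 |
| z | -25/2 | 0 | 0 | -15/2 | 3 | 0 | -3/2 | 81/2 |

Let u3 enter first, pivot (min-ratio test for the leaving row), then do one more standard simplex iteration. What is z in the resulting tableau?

814/13

Ratio test on column u3 — row 1: entry -1 ≤ 0; row 2: entry -1/2 ≤ 0; row 3: (23/2)/(3/2) = 23/3. Minimum is 23/3 at row 3 (x3 leaves); pivot element 3/2.
Pivot on row 3; the z-row RHS becomes 81/2 − (-3/2)·(23/3) = 52.
Next entering variable (most negative z-row entry -6): x1.
Ratio test on column x1 — row 1: (26/3)/(1/3) = 26; row 2: (31/3)/(8/3) = 31/8; row 3: (23/3)/(13/3) = 23/13. Minimum is 23/13 at row 3 (u3 leaves); pivot element 13/3.
After the second pivot the z-row RHS is 52 − (-6)·(23/13) = 814/13.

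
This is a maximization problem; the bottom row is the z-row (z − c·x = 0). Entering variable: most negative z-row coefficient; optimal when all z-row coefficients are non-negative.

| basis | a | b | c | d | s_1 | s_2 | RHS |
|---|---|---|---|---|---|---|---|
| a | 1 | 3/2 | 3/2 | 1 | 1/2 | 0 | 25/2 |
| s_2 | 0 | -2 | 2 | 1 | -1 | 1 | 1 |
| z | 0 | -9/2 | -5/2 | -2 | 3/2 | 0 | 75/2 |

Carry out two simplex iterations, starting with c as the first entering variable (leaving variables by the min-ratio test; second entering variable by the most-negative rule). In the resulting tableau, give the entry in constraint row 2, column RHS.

Ratio test on column c — row 1: (25/2)/(3/2) = 25/3; row 2: 1/2 = 1/2. Minimum is 1/2 at row 2 (s_2 leaves); pivot element 2.
Divide row 2 by 2; eliminate column c from the other rows.
Second iteration: most negative z-row entry is -7 in column b, so b enters.
Ratio test on column b — row 1: (47/4)/3 = 47/12; row 2: entry -1 ≤ 0. Minimum is 47/12 at row 1 (a leaves); pivot element 3.
Divide row 1 by 3; eliminate column b from the other rows.
After both pivots, the entry at constraint row 2, column RHS is 53/12.

53/12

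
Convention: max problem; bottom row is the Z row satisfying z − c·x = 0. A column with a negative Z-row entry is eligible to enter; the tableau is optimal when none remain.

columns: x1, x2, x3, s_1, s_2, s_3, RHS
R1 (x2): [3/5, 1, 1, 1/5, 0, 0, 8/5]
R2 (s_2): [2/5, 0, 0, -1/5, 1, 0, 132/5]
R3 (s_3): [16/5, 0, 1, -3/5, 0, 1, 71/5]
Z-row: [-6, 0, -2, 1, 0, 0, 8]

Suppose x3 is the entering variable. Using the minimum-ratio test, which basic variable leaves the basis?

Column x3 entries and ratios — x2: (8/5)/1 = 8/5; s_2: 0 ≤ 0, skip; s_3: (71/5)/1 = 71/5.
Smallest ratio is 8/5 in the row of x2, so x2 leaves.

x2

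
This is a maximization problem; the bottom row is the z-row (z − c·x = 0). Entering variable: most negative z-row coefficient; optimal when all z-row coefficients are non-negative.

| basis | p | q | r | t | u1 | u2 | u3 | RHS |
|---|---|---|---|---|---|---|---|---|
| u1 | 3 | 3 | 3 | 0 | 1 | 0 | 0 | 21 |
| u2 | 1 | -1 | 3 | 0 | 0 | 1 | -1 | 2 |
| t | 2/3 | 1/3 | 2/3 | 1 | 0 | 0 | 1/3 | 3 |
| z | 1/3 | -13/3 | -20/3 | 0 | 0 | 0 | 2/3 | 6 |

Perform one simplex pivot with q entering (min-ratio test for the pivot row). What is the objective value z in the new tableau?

Ratio test on column q — row 1: 21/3 = 7; row 2: entry -1 ≤ 0; row 3: 3/(1/3) = 9. Minimum is 7 at row 1 (u1 leaves); pivot element 3.
Pivot on row 1; the z-row RHS becomes 6 − (-13/3)·7 = 109/3.

109/3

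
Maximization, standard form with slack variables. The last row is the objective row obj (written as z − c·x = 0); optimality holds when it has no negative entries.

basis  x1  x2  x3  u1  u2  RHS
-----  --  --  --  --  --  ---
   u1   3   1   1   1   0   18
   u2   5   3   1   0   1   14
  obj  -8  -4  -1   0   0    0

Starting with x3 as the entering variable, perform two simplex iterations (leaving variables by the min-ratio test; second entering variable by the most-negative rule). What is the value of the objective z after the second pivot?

112/5

Ratio test on column x3 — row 1: 18/1 = 18; row 2: 14/1 = 14. Minimum is 14 at row 2 (u2 leaves); pivot element 1.
Pivot on row 2; the obj-row RHS becomes 0 − (-1)·14 = 14.
Next entering variable (most negative obj-row entry -3): x1.
Ratio test on column x1 — row 1: entry -2 ≤ 0; row 2: 14/5 = 14/5. Minimum is 14/5 at row 2 (x3 leaves); pivot element 5.
After the second pivot the obj-row RHS is 14 − (-3)·(14/5) = 112/5.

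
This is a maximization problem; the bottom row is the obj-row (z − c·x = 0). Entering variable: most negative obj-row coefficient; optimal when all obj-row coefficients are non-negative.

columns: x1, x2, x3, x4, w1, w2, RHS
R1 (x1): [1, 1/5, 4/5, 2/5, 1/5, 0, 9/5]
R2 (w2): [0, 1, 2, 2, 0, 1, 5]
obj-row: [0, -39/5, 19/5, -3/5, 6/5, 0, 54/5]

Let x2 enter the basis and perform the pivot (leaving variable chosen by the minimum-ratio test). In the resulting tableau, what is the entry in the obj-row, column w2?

Ratio test on column x2 — row 1: (9/5)/(1/5) = 9; row 2: 5/1 = 5. Minimum is 5 at row 2 (w2 leaves); pivot element 1.
Divide row 2 by 1; eliminate column x2 from the other rows.
obj-row update in column w2: 0 − (-39/5)·1 = 39/5.

39/5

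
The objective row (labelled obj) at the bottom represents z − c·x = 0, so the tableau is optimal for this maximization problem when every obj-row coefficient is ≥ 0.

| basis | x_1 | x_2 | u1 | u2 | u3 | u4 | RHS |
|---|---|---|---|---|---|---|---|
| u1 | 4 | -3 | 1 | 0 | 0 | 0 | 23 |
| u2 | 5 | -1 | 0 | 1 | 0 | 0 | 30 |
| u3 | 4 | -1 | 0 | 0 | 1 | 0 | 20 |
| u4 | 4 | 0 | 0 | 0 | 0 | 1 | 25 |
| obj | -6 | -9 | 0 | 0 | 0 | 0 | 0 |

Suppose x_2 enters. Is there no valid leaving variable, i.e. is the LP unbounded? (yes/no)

Every constraint-row entry in column x_2 is ≤ 0, so increasing x_2 is unbounded.

yes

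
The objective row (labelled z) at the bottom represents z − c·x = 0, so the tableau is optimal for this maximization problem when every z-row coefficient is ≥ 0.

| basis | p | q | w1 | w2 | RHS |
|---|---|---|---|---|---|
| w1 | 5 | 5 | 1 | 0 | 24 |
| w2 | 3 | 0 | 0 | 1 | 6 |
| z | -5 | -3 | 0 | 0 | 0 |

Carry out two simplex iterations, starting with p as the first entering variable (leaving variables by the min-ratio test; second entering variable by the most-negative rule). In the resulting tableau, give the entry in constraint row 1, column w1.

1/5

Ratio test on column p — row 1: 24/5 = 24/5; row 2: 6/3 = 2. Minimum is 2 at row 2 (w2 leaves); pivot element 3.
Divide row 2 by 3; eliminate column p from the other rows.
Second iteration: most negative z-row entry is -3 in column q, so q enters.
Ratio test on column q — row 1: 14/5 = 14/5; row 2: entry 0 ≤ 0. Minimum is 14/5 at row 1 (w1 leaves); pivot element 5.
Divide row 1 by 5; eliminate column q from the other rows.
After both pivots, the entry at constraint row 1, column w1 is 1/5.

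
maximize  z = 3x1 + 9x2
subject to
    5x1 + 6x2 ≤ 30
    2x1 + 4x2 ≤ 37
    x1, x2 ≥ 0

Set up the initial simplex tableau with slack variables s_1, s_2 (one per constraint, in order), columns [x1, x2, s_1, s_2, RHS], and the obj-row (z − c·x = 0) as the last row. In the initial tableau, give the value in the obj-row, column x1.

-3

The obj-row carries the negated objective coefficients: the x1 entry is -3.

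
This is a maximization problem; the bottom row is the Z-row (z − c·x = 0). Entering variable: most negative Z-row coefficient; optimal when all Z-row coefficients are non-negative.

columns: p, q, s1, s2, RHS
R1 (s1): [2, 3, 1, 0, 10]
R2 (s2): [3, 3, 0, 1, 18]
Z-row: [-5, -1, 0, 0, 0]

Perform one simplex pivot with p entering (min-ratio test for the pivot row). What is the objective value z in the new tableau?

25

Ratio test on column p — row 1: 10/2 = 5; row 2: 18/3 = 6. Minimum is 5 at row 1 (s1 leaves); pivot element 2.
Pivot on row 1; the Z-row RHS becomes 0 − (-5)·5 = 25.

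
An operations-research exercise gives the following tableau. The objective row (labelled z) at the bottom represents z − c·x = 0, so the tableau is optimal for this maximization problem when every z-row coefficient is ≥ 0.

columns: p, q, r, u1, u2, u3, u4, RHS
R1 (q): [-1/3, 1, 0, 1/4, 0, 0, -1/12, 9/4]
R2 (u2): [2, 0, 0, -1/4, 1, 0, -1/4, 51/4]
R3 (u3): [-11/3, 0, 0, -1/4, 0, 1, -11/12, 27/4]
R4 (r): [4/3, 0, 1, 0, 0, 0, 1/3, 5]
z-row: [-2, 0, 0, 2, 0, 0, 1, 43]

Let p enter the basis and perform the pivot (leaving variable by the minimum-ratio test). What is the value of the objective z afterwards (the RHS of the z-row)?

Ratio test on column p — row 1: entry -1/3 ≤ 0; row 2: (51/4)/2 = 51/8; row 3: entry -11/3 ≤ 0; row 4: 5/(4/3) = 15/4. Minimum is 15/4 at row 4 (r leaves); pivot element 4/3.
Pivot on row 4; the z-row RHS becomes 43 − (-2)·(15/4) = 101/2.

101/2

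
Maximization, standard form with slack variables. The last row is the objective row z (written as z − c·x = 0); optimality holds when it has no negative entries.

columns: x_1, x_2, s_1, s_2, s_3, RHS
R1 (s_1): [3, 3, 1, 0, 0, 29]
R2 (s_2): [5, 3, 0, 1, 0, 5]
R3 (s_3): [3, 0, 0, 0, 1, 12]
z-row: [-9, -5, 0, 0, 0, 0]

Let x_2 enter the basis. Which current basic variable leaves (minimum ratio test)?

s_2

Column x_2 entries and ratios — s_1: 29/3 = 29/3; s_2: 5/3 = 5/3; s_3: 0 ≤ 0, skip.
Smallest ratio is 5/3 in the row of s_2, so s_2 leaves.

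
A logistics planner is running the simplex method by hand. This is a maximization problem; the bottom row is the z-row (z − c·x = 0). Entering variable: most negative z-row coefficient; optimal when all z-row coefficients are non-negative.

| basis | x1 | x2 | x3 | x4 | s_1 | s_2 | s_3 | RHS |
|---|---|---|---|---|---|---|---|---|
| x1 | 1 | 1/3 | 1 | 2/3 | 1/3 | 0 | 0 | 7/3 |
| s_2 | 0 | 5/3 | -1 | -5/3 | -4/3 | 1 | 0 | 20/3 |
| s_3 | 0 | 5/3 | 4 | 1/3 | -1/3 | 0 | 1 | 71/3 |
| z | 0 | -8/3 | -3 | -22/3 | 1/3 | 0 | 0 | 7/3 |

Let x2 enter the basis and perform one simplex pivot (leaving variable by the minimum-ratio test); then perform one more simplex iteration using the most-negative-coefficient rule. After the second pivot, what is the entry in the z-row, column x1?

Ratio test on column x2 — row 1: (7/3)/(1/3) = 7; row 2: (20/3)/(5/3) = 4; row 3: (71/3)/(5/3) = 71/5. Minimum is 4 at row 2 (s_2 leaves); pivot element 5/3.
Divide row 2 by 5/3; eliminate column x2 from the other rows.
Second iteration: most negative z-row entry is -10 in column x4, so x4 enters.
Ratio test on column x4 — row 1: 1/1 = 1; row 2: entry -1 ≤ 0; row 3: 17/2 = 17/2. Minimum is 1 at row 1 (x1 leaves); pivot element 1.
Divide row 1 by 1; eliminate column x4 from the other rows.
After both pivots, the entry at the z-row, column x1 is 10.

10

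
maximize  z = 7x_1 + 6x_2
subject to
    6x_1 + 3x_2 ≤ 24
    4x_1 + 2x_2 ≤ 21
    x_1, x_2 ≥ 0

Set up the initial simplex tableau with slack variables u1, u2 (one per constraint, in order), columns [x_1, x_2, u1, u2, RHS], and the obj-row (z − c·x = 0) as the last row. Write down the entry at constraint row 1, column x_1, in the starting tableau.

Constraint 1 has coefficient 6 on x_1.

6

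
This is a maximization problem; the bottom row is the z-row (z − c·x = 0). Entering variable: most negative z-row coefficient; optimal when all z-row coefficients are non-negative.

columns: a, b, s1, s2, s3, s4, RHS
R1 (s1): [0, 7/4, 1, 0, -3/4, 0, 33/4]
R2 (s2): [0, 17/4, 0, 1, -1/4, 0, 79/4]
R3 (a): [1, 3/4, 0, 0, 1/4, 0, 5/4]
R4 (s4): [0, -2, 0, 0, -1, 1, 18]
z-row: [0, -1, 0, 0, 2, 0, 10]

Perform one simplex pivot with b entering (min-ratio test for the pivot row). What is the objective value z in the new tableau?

35/3

Ratio test on column b — row 1: (33/4)/(7/4) = 33/7; row 2: (79/4)/(17/4) = 79/17; row 3: (5/4)/(3/4) = 5/3; row 4: entry -2 ≤ 0. Minimum is 5/3 at row 3 (a leaves); pivot element 3/4.
Pivot on row 3; the z-row RHS becomes 10 − (-1)·(5/3) = 35/3.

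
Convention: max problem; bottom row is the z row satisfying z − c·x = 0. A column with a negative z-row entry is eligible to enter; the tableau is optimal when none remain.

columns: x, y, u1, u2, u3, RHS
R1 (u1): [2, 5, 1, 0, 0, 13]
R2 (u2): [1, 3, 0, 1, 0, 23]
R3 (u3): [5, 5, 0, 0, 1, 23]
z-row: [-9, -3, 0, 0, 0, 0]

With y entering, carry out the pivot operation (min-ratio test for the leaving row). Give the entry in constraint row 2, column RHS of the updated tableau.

76/5

Ratio test on column y — row 1: 13/5 = 13/5; row 2: 23/3 = 23/3; row 3: 23/5 = 23/5. Minimum is 13/5 at row 1 (u1 leaves); pivot element 5.
Divide row 1 by 5; eliminate column y from the other rows.
Row 2 update in column RHS: 23 − 3·(13/5) = 76/5.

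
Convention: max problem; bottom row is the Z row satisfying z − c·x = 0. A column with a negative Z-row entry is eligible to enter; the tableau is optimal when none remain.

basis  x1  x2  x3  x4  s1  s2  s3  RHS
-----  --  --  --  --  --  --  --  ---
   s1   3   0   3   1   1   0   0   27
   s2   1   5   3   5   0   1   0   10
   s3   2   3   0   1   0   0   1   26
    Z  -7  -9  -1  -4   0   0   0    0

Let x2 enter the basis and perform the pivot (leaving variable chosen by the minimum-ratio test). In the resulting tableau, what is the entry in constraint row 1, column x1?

Ratio test on column x2 — row 1: entry 0 ≤ 0; row 2: 10/5 = 2; row 3: 26/3 = 26/3. Minimum is 2 at row 2 (s2 leaves); pivot element 5.
Divide row 2 by 5; eliminate column x2 from the other rows.
Row 1 update in column x1: 3 − 0·(1/5) = 3.

3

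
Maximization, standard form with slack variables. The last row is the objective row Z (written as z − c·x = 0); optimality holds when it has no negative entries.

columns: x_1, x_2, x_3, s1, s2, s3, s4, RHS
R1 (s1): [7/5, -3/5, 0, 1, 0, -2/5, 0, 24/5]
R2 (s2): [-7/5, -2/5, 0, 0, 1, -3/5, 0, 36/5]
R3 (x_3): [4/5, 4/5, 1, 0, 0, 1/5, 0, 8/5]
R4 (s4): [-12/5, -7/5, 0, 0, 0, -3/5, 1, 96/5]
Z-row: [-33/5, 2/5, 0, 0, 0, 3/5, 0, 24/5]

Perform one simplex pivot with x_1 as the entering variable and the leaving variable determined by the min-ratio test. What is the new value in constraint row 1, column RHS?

2

Ratio test on column x_1 — row 1: (24/5)/(7/5) = 24/7; row 2: entry -7/5 ≤ 0; row 3: (8/5)/(4/5) = 2; row 4: entry -12/5 ≤ 0. Minimum is 2 at row 3 (x_3 leaves); pivot element 4/5.
Divide row 3 by 4/5; eliminate column x_1 from the other rows.
Row 1 update in column RHS: 24/5 − (7/5)·2 = 2.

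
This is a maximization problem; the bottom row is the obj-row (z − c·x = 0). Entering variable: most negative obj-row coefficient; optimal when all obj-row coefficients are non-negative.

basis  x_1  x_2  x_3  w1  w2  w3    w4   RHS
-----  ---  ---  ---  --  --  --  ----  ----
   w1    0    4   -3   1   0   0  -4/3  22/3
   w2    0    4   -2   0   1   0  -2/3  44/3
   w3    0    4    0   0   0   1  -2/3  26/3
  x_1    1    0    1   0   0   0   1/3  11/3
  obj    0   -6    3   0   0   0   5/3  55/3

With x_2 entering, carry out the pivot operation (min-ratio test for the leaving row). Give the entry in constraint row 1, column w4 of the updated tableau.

-1/3

Ratio test on column x_2 — row 1: (22/3)/4 = 11/6; row 2: (44/3)/4 = 11/3; row 3: (26/3)/4 = 13/6; row 4: entry 0 ≤ 0. Minimum is 11/6 at row 1 (w1 leaves); pivot element 4.
Divide row 1 by 4; eliminate column x_2 from the other rows.
In the new row 1, the w4 entry is the old entry divided by the pivot: (-4/3)/4 = -1/3.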